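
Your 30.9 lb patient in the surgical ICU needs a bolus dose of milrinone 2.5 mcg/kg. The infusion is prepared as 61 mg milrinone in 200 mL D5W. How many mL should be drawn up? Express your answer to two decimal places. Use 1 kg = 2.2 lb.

0.12 mL

Weight = 30.9 lb ÷ 2.2 lb/kg = 14.04545 kg
Dose = 2.5 mcg/kg × 14.04545 kg = 35.11364 mcg
Concentration = 61 mg ÷ 200 mL = 0.305 mg/mL = 305 mcg/mL
Volume = 35.11364 mcg ÷ 305 mcg/mL = 0.1151267 mL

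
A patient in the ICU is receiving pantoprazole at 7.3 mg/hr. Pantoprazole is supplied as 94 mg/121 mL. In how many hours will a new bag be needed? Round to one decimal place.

Concentration = 94 mg ÷ 121 mL = 0.7768595 mg/mL
Rate = 7.3 mg/hr ÷ 0.7768595 mg/mL = 9.396809 mL/hr
Duration = 121 mL ÷ 9.396809 mL/hr = 12.87671 hr

12.9 hours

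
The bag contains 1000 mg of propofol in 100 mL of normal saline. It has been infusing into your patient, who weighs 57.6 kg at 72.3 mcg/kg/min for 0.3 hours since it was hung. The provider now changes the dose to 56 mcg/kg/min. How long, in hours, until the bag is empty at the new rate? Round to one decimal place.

4.8 hours

Initial rate:
Dose = 72.3 mcg/kg/min × 57.6 kg = 4164.48 mcg/min
4164.48 mcg/min × 60 min/hr = 249868.8 mcg/hr
Concentration = 1000 mg ÷ 100 mL = 10 mg/mL = 10000 mcg/mL
Rate = 249868.8 mcg/hr ÷ 10000 mcg/mL = 24.98688 mL/hr
Volume infused so far = 24.98688 mL/hr × 0.3 hr = 7.496064 mL
Volume remaining = 100 − 7.496064 = 92.50394 mL
New rate:
Dose = 56 mcg/kg/min × 57.6 kg = 3225.6 mcg/min
3225.6 mcg/min × 60 min/hr = 193536 mcg/hr
Rate = 193536 mcg/hr ÷ 10000 mcg/mL = 19.3536 mL/hr
Time remaining = 92.50394 mL ÷ 19.3536 mL/hr = 4.779676 hr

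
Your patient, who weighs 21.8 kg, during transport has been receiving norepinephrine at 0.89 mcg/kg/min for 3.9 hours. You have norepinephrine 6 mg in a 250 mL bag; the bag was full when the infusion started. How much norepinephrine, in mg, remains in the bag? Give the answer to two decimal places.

Dose = 0.89 mcg/kg/min × 21.8 kg = 19.402 mcg/min
19.402 mcg/min × 60 min/hr = 1164.12 mcg/hr
Concentration = 6 mg ÷ 250 mL = 0.024 mg/mL = 24 mcg/mL
Rate = 1164.12 mcg/hr ÷ 24 mcg/mL = 48.505 mL/hr
Volume infused = 48.505 mL/hr × 3.9 hr = 189.1695 mL
Volume remaining = 250 − 189.1695 = 60.8305 mL
Drug remaining = 60.8305 mL × 24 mcg/mL = 1459.932 mcg = 1.459932 mg

1.46 mg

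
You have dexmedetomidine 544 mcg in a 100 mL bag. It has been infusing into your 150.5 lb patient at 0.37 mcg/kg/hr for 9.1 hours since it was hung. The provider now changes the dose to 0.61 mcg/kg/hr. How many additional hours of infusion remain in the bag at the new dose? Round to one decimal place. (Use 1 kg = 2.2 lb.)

Initial rate:
Weight = 150.5 lb ÷ 2.2 lb/kg = 68.40909 kg
Dose = 0.37 mcg/kg/hr × 68.40909 kg = 25.31136 mcg/hr
Concentration = 544 mcg ÷ 100 mL = 5.44 mcg/mL
Rate = 25.31136 mcg/hr ÷ 5.44 mcg/mL = 4.652824 mL/hr
Volume infused so far = 4.652824 mL/hr × 9.1 hr = 42.3407 mL
Volume remaining = 100 − 42.3407 = 57.6593 mL
New rate:
Dose = 0.61 mcg/kg/hr × 68.40909 kg = 41.72955 mcg/hr
Rate = 41.72955 mcg/hr ÷ 5.44 mcg/mL = 7.670872 mL/hr
Time remaining = 57.6593 mL ÷ 7.670872 mL/hr = 7.516655 hr

7.5 hours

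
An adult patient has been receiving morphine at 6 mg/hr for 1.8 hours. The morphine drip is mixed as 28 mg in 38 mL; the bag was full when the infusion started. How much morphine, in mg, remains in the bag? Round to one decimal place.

17.2 mg

Concentration = 28 mg ÷ 38 mL = 0.7368421 mg/mL
Rate = 6 mg/hr ÷ 0.7368421 mg/mL = 8.142857 mL/hr
Volume infused = 8.142857 mL/hr × 1.8 hr = 14.65714 mL
Volume remaining = 38 − 14.65714 = 23.34286 mL
Drug remaining = 23.34286 mL × 0.7368421 mg/mL = 17.2 mg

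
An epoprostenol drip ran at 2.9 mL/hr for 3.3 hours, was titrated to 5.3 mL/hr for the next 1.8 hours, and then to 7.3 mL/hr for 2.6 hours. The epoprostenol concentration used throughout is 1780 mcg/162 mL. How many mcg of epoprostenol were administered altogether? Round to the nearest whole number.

419 mcg

Concentration = 1780 mcg ÷ 162 mL = 10.98765 mcg/mL
Stage 1: 2.9 mL/hr × 3.3 hr = 9.57 mL → 9.57 mL × 10.98765 mcg/mL = 105.1519 mcg
Stage 2: 5.3 mL/hr × 1.8 hr = 9.54 mL → 9.54 mL × 10.98765 mcg/mL = 104.8222 mcg
Stage 3: 7.3 mL/hr × 2.6 hr = 18.98 mL → 18.98 mL × 10.98765 mcg/mL = 208.5457 mcg
Total = 105.1519 + 104.8222 + 208.5457 = 418.5198 mcg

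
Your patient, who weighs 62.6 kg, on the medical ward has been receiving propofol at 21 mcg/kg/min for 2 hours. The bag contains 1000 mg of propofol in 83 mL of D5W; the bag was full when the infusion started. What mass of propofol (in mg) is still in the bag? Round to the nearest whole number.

Dose = 21 mcg/kg/min × 62.6 kg = 1314.6 mcg/min
1314.6 mcg/min × 60 min/hr = 78876 mcg/hr
Concentration = 1000 mg ÷ 83 mL = 12.04819 mg/mL = 12048.19 mcg/mL
Rate = 78876 mcg/hr ÷ 12048.19 mcg/mL = 6.546708 mL/hr
Volume infused = 6.546708 mL/hr × 2 hr = 13.09342 mL
Volume remaining = 83 − 13.09342 = 69.90658 mL
Drug remaining = 69.90658 mL × 12048.19 mcg/mL = 842248 mcg = 842.248 mg

842 mg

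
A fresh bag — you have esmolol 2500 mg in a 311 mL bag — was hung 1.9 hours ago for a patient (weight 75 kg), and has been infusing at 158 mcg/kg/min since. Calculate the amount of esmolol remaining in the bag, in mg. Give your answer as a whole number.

Dose = 158 mcg/kg/min × 75 kg = 11850 mcg/min
11850 mcg/min × 60 min/hr = 711000 mcg/hr
Concentration = 2500 mg ÷ 311 mL = 8.038585 mg/mL = 8038.585 mcg/mL
Rate = 711000 mcg/hr ÷ 8038.585 mcg/mL = 88.4484 mL/hr
Volume infused = 88.4484 mL/hr × 1.9 hr = 168.052 mL
Volume remaining = 311 − 168.052 = 142.948 mL
Drug remaining = 142.948 mL × 8038.585 mcg/mL = 1149100 mcg = 1149.1 mg

1149 mg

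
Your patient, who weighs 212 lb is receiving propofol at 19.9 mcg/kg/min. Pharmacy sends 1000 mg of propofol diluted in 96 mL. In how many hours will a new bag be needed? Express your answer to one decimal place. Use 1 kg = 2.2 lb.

Weight = 212 lb ÷ 2.2 lb/kg = 96.36364 kg
Dose = 19.9 mcg/kg/min × 96.36364 kg = 1917.636 mcg/min
1917.636 mcg/min × 60 min/hr = 115058.2 mcg/hr
Concentration = 1000 mg ÷ 96 mL = 10.41667 mg/mL = 10416.67 mcg/mL
Rate = 115058.2 mcg/hr ÷ 10416.67 mcg/mL = 11.04559 mL/hr
Duration = 96 mL ÷ 11.04559 mL/hr = 8.691255 hr

8.7 hours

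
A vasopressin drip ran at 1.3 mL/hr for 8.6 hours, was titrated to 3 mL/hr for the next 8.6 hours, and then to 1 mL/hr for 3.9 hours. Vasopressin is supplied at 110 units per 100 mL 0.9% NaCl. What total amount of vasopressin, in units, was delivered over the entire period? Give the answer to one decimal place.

Concentration = 110 units ÷ 100 mL = 1.1 units/mL
Stage 1: 1.3 mL/hr × 8.6 hr = 11.18 mL → 11.18 mL × 1.1 units/mL = 12.298 units
Stage 2: 3 mL/hr × 8.6 hr = 25.8 mL → 25.8 mL × 1.1 units/mL = 28.38 units
Stage 3: 1 mL/hr × 3.9 hr = 3.9 mL → 3.9 mL × 1.1 units/mL = 4.29 units
Total = 12.298 + 28.38 + 4.29 = 44.968 units

45.0 units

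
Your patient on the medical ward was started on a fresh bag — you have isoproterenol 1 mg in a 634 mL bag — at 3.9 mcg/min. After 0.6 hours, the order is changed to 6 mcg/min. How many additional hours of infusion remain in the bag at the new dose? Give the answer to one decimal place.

Initial rate:
3.9 mcg/min × 60 min/hr = 234 mcg/hr
Concentration = 1 mg ÷ 634 mL = 0.001577287 mg/mL = 1.577287 mcg/mL
Rate = 234 mcg/hr ÷ 1.577287 mcg/mL = 148.356 mL/hr
Volume infused so far = 148.356 mL/hr × 0.6 hr = 89.0136 mL
Volume remaining = 634 − 89.0136 = 544.9864 mL
New rate:
6 mcg/min × 60 min/hr = 360 mcg/hr
Rate = 360 mcg/hr ÷ 1.577287 mcg/mL = 228.24 mL/hr
Time remaining = 544.9864 mL ÷ 228.24 mL/hr = 2.387778 hr

2.4 hours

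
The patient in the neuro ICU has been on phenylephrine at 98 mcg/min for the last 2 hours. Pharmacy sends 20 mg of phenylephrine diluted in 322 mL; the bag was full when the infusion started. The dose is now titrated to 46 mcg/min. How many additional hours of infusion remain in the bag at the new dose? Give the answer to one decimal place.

3.0 hours

Initial rate:
98 mcg/min × 60 min/hr = 5880 mcg/hr
Concentration = 20 mg ÷ 322 mL = 0.0621118 mg/mL = 62.1118 mcg/mL
Rate = 5880 mcg/hr ÷ 62.1118 mcg/mL = 94.668 mL/hr
Volume infused so far = 94.668 mL/hr × 2 hr = 189.336 mL
Volume remaining = 322 − 189.336 = 132.664 mL
New rate:
46 mcg/min × 60 min/hr = 2760 mcg/hr
Rate = 2760 mcg/hr ÷ 62.1118 mcg/mL = 44.436 mL/hr
Time remaining = 132.664 mL ÷ 44.436 mL/hr = 2.985507 hr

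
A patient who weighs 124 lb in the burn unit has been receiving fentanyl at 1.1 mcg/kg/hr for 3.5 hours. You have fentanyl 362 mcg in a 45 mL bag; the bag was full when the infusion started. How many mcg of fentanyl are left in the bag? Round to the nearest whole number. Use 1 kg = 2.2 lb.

Weight = 124 lb ÷ 2.2 lb/kg = 56.36364 kg
Dose = 1.1 mcg/kg/hr × 56.36364 kg = 62 mcg/hr
Concentration = 362 mcg ÷ 45 mL = 8.044444 mcg/mL
Rate = 62 mcg/hr ÷ 8.044444 mcg/mL = 7.707182 mL/hr
Volume infused = 7.707182 mL/hr × 3.5 hr = 26.97514 mL
Volume remaining = 45 − 26.97514 = 18.02486 mL
Drug remaining = 18.02486 mL × 8.044444 mcg/mL = 145 mcg

145 mcg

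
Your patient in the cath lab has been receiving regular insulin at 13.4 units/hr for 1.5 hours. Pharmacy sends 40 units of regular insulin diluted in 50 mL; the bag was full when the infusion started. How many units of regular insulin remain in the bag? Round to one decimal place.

19.9 units

Concentration = 40 units ÷ 50 mL = 0.8 units/mL
Rate = 13.4 units/hr ÷ 0.8 units/mL = 16.75 mL/hr
Volume infused = 16.75 mL/hr × 1.5 hr = 25.125 mL
Volume remaining = 50 − 25.125 = 24.875 mL
Drug remaining = 24.875 mL × 0.8 units/mL = 19.9 units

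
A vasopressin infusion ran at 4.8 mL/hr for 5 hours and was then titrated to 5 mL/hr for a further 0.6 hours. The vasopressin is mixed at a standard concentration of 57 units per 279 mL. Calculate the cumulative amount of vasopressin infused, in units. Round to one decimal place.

5.5 units

Concentration = 57 units ÷ 279 mL = 0.2043011 units/mL
Stage 1: 4.8 mL/hr × 5 hr = 24 mL → 24 mL × 0.2043011 units/mL = 4.903226 units
Stage 2: 5 mL/hr × 0.6 hr = 3 mL → 3 mL × 0.2043011 units/mL = 0.6129032 units
Total = 4.903226 + 0.6129032 = 5.516129 units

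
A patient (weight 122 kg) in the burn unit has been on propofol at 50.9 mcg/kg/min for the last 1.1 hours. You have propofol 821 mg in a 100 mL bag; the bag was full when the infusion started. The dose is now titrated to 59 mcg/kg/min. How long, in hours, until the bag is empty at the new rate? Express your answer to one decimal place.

1.0 hours

Initial rate:
Dose = 50.9 mcg/kg/min × 122 kg = 6209.8 mcg/min
6209.8 mcg/min × 60 min/hr = 372588 mcg/hr
Concentration = 821 mg ÷ 100 mL = 8.21 mg/mL = 8210 mcg/mL
Rate = 372588 mcg/hr ÷ 8210 mcg/mL = 45.38222 mL/hr
Volume infused so far = 45.38222 mL/hr × 1.1 hr = 49.92044 mL
Volume remaining = 100 − 49.92044 = 50.07956 mL
New rate:
Dose = 59 mcg/kg/min × 122 kg = 7198 mcg/min
7198 mcg/min × 60 min/hr = 431880 mcg/hr
Rate = 431880 mcg/hr ÷ 8210 mcg/mL = 52.60414 mL/hr
Time remaining = 50.07956 mL ÷ 52.60414 mL/hr = 0.952008 hr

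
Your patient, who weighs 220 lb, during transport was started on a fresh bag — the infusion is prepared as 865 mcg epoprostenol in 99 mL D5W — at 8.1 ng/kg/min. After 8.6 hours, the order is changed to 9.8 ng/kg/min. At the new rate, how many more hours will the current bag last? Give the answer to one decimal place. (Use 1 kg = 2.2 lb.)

7.6 hours

Initial rate:
Weight = 220 lb ÷ 2.2 lb/kg = 100 kg
Dose = 8.1 ng/kg/min × 100 kg = 810 ng/min
810 ng/min × 60 min/hr = 48600 ng/hr
Concentration = 865 mcg ÷ 99 mL = 8.737374 mcg/mL = 8737.374 ng/mL
Rate = 48600 ng/hr ÷ 8737.374 ng/mL = 5.562312 mL/hr
Volume infused so far = 5.562312 mL/hr × 8.6 hr = 47.83588 mL
Volume remaining = 99 − 47.83588 = 51.16412 mL
New rate:
Dose = 9.8 ng/kg/min × 100 kg = 980 ng/min
980 ng/min × 60 min/hr = 58800 ng/hr
Rate = 58800 ng/hr ÷ 8737.374 ng/mL = 6.729711 mL/hr
Time remaining = 51.16412 mL ÷ 6.729711 mL/hr = 7.602721 hr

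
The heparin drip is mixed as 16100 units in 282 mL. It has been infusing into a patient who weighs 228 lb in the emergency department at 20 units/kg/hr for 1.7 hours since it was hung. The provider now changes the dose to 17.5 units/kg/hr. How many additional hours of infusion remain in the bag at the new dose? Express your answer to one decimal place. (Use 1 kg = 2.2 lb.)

6.9 hours

Initial rate:
Weight = 228 lb ÷ 2.2 lb/kg = 103.6364 kg
Dose = 20 units/kg/hr × 103.6364 kg = 2072.727 units/hr
Concentration = 16100 units ÷ 282 mL = 57.0922 units/mL
Rate = 2072.727 units/hr ÷ 57.0922 units/mL = 36.30491 mL/hr
Volume infused so far = 36.30491 mL/hr × 1.7 hr = 61.71835 mL
Volume remaining = 282 − 61.71835 = 220.2816 mL
New rate:
Dose = 17.5 units/kg/hr × 103.6364 kg = 1813.636 units/hr
Rate = 1813.636 units/hr ÷ 57.0922 units/mL = 31.7668 mL/hr
Time remaining = 220.2816 mL ÷ 31.7668 mL/hr = 6.934336 hr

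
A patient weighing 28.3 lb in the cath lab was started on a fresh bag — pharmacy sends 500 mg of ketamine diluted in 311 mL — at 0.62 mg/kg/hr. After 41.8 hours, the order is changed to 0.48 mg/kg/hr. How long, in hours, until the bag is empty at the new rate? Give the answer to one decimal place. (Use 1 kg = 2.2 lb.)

27.0 hours

Initial rate:
Weight = 28.3 lb ÷ 2.2 lb/kg = 12.86364 kg
Dose = 0.62 mg/kg/hr × 12.86364 kg = 7.975455 mg/hr
Concentration = 500 mg ÷ 311 mL = 1.607717 mg/mL
Rate = 7.975455 mg/hr ÷ 1.607717 mg/mL = 4.960733 mL/hr
Volume infused so far = 4.960733 mL/hr × 41.8 hr = 207.3586 mL
Volume remaining = 311 − 207.3586 = 103.6414 mL
New rate:
Dose = 0.48 mg/kg/hr × 12.86364 kg = 6.174545 mg/hr
Rate = 6.174545 mg/hr ÷ 1.607717 mg/mL = 3.840567 mL/hr
Time remaining = 103.6414 mL ÷ 3.840567 mL/hr = 26.98595 hr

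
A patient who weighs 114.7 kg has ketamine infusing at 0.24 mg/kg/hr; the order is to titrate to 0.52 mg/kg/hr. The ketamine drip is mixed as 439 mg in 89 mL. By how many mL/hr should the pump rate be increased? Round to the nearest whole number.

7 mL/hr

At the current dose:
Dose = 0.24 mg/kg/hr × 114.7 kg = 27.528 mg/hr
Concentration = 439 mg ÷ 89 mL = 4.932584 mg/mL
Rate = 27.528 mg/hr ÷ 4.932584 mg/mL = 5.580847 mL/hr
At the new dose:
Dose = 0.52 mg/kg/hr × 114.7 kg = 59.644 mg/hr
Rate = 59.644 mg/hr ÷ 4.932584 mg/mL = 12.09184 mL/hr
Change = 12.09184 − 5.580847 = 6.510989 mL/hr → 6.510989 mL/hr increase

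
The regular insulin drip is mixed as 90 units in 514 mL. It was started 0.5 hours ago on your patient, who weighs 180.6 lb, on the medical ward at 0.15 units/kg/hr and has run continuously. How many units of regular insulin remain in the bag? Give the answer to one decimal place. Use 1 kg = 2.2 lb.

83.8 units

Weight = 180.6 lb ÷ 2.2 lb/kg = 82.09091 kg
Dose = 0.15 units/kg/hr × 82.09091 kg = 12.31364 units/hr
Concentration = 90 units ÷ 514 mL = 0.1750973 units/mL
Rate = 12.31364 units/hr ÷ 0.1750973 units/mL = 70.32455 mL/hr
Volume infused = 70.32455 mL/hr × 0.5 hr = 35.16227 mL
Volume remaining = 514 − 35.16227 = 478.8377 mL
Drug remaining = 478.8377 mL × 0.1750973 units/mL = 83.84318 units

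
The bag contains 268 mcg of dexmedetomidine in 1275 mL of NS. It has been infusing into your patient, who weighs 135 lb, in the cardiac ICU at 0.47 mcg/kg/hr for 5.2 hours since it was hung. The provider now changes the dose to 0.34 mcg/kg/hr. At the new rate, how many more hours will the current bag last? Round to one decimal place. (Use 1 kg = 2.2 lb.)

Initial rate:
Weight = 135 lb ÷ 2.2 lb/kg = 61.36364 kg
Dose = 0.47 mcg/kg/hr × 61.36364 kg = 28.84091 mcg/hr
Concentration = 268 mcg ÷ 1275 mL = 0.2101961 mcg/mL
Rate = 28.84091 mcg/hr ÷ 0.2101961 mcg/mL = 137.2095 mL/hr
Volume infused so far = 137.2095 mL/hr × 5.2 hr = 713.4897 mL
Volume remaining = 1275 − 713.4897 = 561.5103 mL
New rate:
Dose = 0.34 mcg/kg/hr × 61.36364 kg = 20.86364 mcg/hr
Rate = 20.86364 mcg/hr ÷ 0.2101961 mcg/mL = 99.25797 mL/hr
Time remaining = 561.5103 mL ÷ 99.25797 mL/hr = 5.657081 hr

5.7 hours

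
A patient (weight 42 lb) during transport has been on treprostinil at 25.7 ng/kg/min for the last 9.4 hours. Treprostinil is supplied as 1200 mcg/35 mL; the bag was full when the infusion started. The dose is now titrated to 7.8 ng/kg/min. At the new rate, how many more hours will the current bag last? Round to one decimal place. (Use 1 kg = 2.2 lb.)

103.3 hours

Initial rate:
Weight = 42 lb ÷ 2.2 lb/kg = 19.09091 kg
Dose = 25.7 ng/kg/min × 19.09091 kg = 490.6364 ng/min
490.6364 ng/min × 60 min/hr = 29438.18 ng/hr
Concentration = 1200 mcg ÷ 35 mL = 34.28571 mcg/mL = 34285.71 ng/mL
Rate = 29438.18 ng/hr ÷ 34285.71 ng/mL = 0.8586136 mL/hr
Volume infused so far = 0.8586136 mL/hr × 9.4 hr = 8.070968 mL
Volume remaining = 35 − 8.070968 = 26.92903 mL
New rate:
Dose = 7.8 ng/kg/min × 19.09091 kg = 148.9091 ng/min
148.9091 ng/min × 60 min/hr = 8934.545 ng/hr
Rate = 8934.545 ng/hr ÷ 34285.71 ng/mL = 0.2605909 mL/hr
Time remaining = 26.92903 mL ÷ 0.2605909 mL/hr = 103.3383 hr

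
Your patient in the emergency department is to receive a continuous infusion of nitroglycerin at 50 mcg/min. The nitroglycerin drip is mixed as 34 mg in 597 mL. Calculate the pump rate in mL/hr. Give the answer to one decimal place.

50 mcg/min × 60 min/hr = 3000 mcg/hr
Concentration = 34 mg ÷ 597 mL = 0.05695142 mg/mL = 56.95142 mcg/mL
Rate = 3000 mcg/hr ÷ 56.95142 mcg/mL = 52.67647 mL/hr

52.7 mL/hr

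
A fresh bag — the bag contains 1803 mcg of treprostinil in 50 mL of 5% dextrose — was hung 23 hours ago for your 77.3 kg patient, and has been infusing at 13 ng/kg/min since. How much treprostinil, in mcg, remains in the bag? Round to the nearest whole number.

Dose = 13 ng/kg/min × 77.3 kg = 1004.9 ng/min
1004.9 ng/min × 60 min/hr = 60294 ng/hr
Concentration = 1803 mcg ÷ 50 mL = 36.06 mcg/mL = 36060 ng/mL
Rate = 60294 ng/hr ÷ 36060 ng/mL = 1.672047 mL/hr
Volume infused = 1.672047 mL/hr × 23 hr = 38.45707 mL
Volume remaining = 50 − 38.45707 = 11.54293 mL
Drug remaining = 11.54293 mL × 36060 ng/mL = 416238 ng = 416.238 mcg

416 mcg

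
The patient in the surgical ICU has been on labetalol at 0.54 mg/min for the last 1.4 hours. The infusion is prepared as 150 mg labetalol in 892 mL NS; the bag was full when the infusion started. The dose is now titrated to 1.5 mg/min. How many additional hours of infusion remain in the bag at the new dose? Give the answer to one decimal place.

Initial rate:
0.54 mg/min × 60 min/hr = 32.4 mg/hr
Concentration = 150 mg ÷ 892 mL = 0.1681614 mg/mL
Rate = 32.4 mg/hr ÷ 0.1681614 mg/mL = 192.672 mL/hr
Volume infused so far = 192.672 mL/hr × 1.4 hr = 269.7408 mL
Volume remaining = 892 − 269.7408 = 622.2592 mL
New rate:
1.5 mg/min × 60 min/hr = 90 mg/hr
Rate = 90 mg/hr ÷ 0.1681614 mg/mL = 535.2 mL/hr
Time remaining = 622.2592 mL ÷ 535.2 mL/hr = 1.162667 hr

1.2 hours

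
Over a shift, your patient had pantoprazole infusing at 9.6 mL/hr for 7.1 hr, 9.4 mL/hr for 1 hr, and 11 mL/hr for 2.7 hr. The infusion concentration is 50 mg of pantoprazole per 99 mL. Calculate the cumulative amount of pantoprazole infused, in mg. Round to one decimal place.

54.2 mg

Concentration = 50 mg ÷ 99 mL = 0.5050505 mg/mL
Stage 1: 9.6 mL/hr × 7.1 hr = 68.16 mL → 68.16 mL × 0.5050505 mg/mL = 34.42424 mg
Stage 2: 9.4 mL/hr × 1 hr = 9.4 mL → 9.4 mL × 0.5050505 mg/mL = 4.747475 mg
Stage 3: 11 mL/hr × 2.7 hr = 29.7 mL → 29.7 mL × 0.5050505 mg/mL = 15 mg
Total = 34.42424 + 4.747475 + 15 = 54.17172 mg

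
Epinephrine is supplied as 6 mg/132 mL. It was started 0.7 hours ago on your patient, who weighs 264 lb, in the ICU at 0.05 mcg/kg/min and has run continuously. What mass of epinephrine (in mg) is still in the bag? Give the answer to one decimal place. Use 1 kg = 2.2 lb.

5.7 mg

Weight = 264 lb ÷ 2.2 lb/kg = 120 kg
Dose = 0.05 mcg/kg/min × 120 kg = 6 mcg/min
6 mcg/min × 60 min/hr = 360 mcg/hr
Concentration = 6 mg ÷ 132 mL = 0.04545455 mg/mL = 45.45455 mcg/mL
Rate = 360 mcg/hr ÷ 45.45455 mcg/mL = 7.92 mL/hr
Volume infused = 7.92 mL/hr × 0.7 hr = 5.544 mL
Volume remaining = 132 − 5.544 = 126.456 mL
Drug remaining = 126.456 mL × 45.45455 mcg/mL = 5748 mcg = 5.748 mg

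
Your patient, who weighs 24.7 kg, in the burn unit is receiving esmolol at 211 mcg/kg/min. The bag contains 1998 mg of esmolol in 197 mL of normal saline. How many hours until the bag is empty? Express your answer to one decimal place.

Dose = 211 mcg/kg/min × 24.7 kg = 5211.7 mcg/min
5211.7 mcg/min × 60 min/hr = 312702 mcg/hr
Concentration = 1998 mg ÷ 197 mL = 10.14213 mg/mL = 10142.13 mcg/mL
Rate = 312702 mcg/hr ÷ 10142.13 mcg/mL = 30.83198 mL/hr
Duration = 197 mL ÷ 30.83198 mL/hr = 6.38947 hr

6.4 hours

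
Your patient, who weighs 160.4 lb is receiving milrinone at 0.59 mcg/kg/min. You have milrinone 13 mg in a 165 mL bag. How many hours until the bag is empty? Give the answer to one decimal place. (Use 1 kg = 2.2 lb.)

Weight = 160.4 lb ÷ 2.2 lb/kg = 72.90909 kg
Dose = 0.59 mcg/kg/min × 72.90909 kg = 43.01636 mcg/min
43.01636 mcg/min × 60 min/hr = 2580.982 mcg/hr
Concentration = 13 mg ÷ 165 mL = 0.07878788 mg/mL = 78.78788 mcg/mL
Rate = 2580.982 mcg/hr ÷ 78.78788 mcg/mL = 32.75862 mL/hr
Duration = 165 mL ÷ 32.75862 mL/hr = 5.036843 hr

5.0 hours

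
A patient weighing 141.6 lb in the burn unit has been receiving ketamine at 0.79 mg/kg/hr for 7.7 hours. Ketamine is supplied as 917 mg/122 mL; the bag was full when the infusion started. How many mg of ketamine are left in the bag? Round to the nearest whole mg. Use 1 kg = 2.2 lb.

525 mg

Weight = 141.6 lb ÷ 2.2 lb/kg = 64.36364 kg
Dose = 0.79 mg/kg/hr × 64.36364 kg = 50.84727 mg/hr
Concentration = 917 mg ÷ 122 mL = 7.516393 mg/mL
Rate = 50.84727 mg/hr ÷ 7.516393 mg/mL = 6.76485 mL/hr
Volume infused = 6.76485 mL/hr × 7.7 hr = 52.08934 mL
Volume remaining = 122 − 52.08934 = 69.91066 mL
Drug remaining = 69.91066 mL × 7.516393 mg/mL = 525.476 mg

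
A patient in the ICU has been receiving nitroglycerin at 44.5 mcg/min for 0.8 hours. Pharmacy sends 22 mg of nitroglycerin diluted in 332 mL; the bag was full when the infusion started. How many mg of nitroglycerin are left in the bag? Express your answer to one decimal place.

44.5 mcg/min × 60 min/hr = 2670 mcg/hr
Concentration = 22 mg ÷ 332 mL = 0.06626506 mg/mL = 66.26506 mcg/mL
Rate = 2670 mcg/hr ÷ 66.26506 mcg/mL = 40.29273 mL/hr
Volume infused = 40.29273 mL/hr × 0.8 hr = 32.23418 mL
Volume remaining = 332 − 32.23418 = 299.7658 mL
Drug remaining = 299.7658 mL × 66.26506 mcg/mL = 19864 mcg = 19.864 mg

19.9 mg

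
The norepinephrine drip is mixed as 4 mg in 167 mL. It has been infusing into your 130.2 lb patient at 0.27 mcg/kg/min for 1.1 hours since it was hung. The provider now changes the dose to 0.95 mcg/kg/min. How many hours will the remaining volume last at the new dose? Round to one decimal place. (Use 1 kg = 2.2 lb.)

Initial rate:
Weight = 130.2 lb ÷ 2.2 lb/kg = 59.18182 kg
Dose = 0.27 mcg/kg/min × 59.18182 kg = 15.97909 mcg/min
15.97909 mcg/min × 60 min/hr = 958.7455 mcg/hr
Concentration = 4 mg ÷ 167 mL = 0.0239521 mg/mL = 23.9521 mcg/mL
Rate = 958.7455 mcg/hr ÷ 23.9521 mcg/mL = 40.02762 mL/hr
Volume infused so far = 40.02762 mL/hr × 1.1 hr = 44.03039 mL
Volume remaining = 167 − 44.03039 = 122.9696 mL
New rate:
Dose = 0.95 mcg/kg/min × 59.18182 kg = 56.22273 mcg/min
56.22273 mcg/min × 60 min/hr = 3373.364 mcg/hr
Rate = 3373.364 mcg/hr ÷ 23.9521 mcg/mL = 140.8379 mL/hr
Time remaining = 122.9696 mL ÷ 140.8379 mL/hr = 0.8731285 hr

0.9 hours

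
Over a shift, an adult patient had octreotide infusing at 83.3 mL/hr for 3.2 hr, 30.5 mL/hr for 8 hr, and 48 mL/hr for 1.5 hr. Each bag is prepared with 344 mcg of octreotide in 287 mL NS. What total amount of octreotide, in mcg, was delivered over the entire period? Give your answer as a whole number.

698 mcg

Concentration = 344 mcg ÷ 287 mL = 1.198606 mcg/mL
Stage 1: 83.3 mL/hr × 3.2 hr = 266.56 mL → 266.56 mL × 1.198606 mcg/mL = 319.5005 mcg
Stage 2: 30.5 mL/hr × 8 hr = 244 mL → 244 mL × 1.198606 mcg/mL = 292.4599 mcg
Stage 3: 48 mL/hr × 1.5 hr = 72 mL → 72 mL × 1.198606 mcg/mL = 86.29965 mcg
Total = 319.5005 + 292.4599 + 86.29965 = 698.2601 mcg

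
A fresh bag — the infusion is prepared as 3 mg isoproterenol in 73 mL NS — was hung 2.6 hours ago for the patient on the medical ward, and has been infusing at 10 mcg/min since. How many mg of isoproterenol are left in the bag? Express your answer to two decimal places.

10 mcg/min × 60 min/hr = 600 mcg/hr
Concentration = 3 mg ÷ 73 mL = 0.04109589 mg/mL = 41.09589 mcg/mL
Rate = 600 mcg/hr ÷ 41.09589 mcg/mL = 14.6 mL/hr
Volume infused = 14.6 mL/hr × 2.6 hr = 37.96 mL
Volume remaining = 73 − 37.96 = 35.04 mL
Drug remaining = 35.04 mL × 41.09589 mcg/mL = 1440 mcg = 1.44 mg

1.44 mg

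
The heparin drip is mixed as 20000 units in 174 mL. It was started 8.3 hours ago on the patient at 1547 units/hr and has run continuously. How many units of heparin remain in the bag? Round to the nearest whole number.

7160 units

Concentration = 20000 units ÷ 174 mL = 114.9425 units/mL
Rate = 1547 units/hr ÷ 114.9425 units/mL = 13.4589 mL/hr
Volume infused = 13.4589 mL/hr × 8.3 hr = 111.7089 mL
Volume remaining = 174 − 111.7089 = 62.29113 mL
Drug remaining = 62.29113 mL × 114.9425 units/mL = 7159.9 units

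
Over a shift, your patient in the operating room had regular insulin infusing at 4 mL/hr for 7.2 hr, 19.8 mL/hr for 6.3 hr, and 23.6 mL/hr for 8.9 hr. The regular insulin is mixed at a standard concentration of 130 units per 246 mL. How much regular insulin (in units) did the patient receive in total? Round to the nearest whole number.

192 units

Concentration = 130 units ÷ 246 mL = 0.5284553 units/mL
Stage 1: 4 mL/hr × 7.2 hr = 28.8 mL → 28.8 mL × 0.5284553 units/mL = 15.21951 units
Stage 2: 19.8 mL/hr × 6.3 hr = 124.74 mL → 124.74 mL × 0.5284553 units/mL = 65.91951 units
Stage 3: 23.6 mL/hr × 8.9 hr = 210.04 mL → 210.04 mL × 0.5284553 units/mL = 110.9967 units
Total = 15.21951 + 65.91951 + 110.9967 = 192.1358 units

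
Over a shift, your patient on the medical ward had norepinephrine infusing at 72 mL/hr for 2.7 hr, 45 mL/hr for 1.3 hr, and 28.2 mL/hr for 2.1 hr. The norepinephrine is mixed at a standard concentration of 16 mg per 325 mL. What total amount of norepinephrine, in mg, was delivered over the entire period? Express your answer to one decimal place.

15.4 mg

Concentration = 16 mg ÷ 325 mL = 0.04923077 mg/mL
Stage 1: 72 mL/hr × 2.7 hr = 194.4 mL → 194.4 mL × 0.04923077 mg/mL = 9.570462 mg
Stage 2: 45 mL/hr × 1.3 hr = 58.5 mL → 58.5 mL × 0.04923077 mg/mL = 2.88 mg
Stage 3: 28.2 mL/hr × 2.1 hr = 59.22 mL → 59.22 mL × 0.04923077 mg/mL = 2.915446 mg
Total = 9.570462 + 2.88 + 2.915446 = 15.36591 mg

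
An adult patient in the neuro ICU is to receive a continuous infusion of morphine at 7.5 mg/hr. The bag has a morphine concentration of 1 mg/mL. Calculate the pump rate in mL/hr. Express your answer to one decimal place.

Rate = 7.5 mg/hr ÷ 1 mg/mL = 7.5 mL/hr

7.5 mL/hr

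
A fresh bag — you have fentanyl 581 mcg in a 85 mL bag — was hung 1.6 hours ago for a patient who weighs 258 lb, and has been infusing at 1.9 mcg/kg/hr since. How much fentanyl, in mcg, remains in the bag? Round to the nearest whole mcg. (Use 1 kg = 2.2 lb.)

224 mcg

Weight = 258 lb ÷ 2.2 lb/kg = 117.2727 kg
Dose = 1.9 mcg/kg/hr × 117.2727 kg = 222.8182 mcg/hr
Concentration = 581 mcg ÷ 85 mL = 6.835294 mcg/mL
Rate = 222.8182 mcg/hr ÷ 6.835294 mcg/mL = 32.59818 mL/hr
Volume infused = 32.59818 mL/hr × 1.6 hr = 52.1571 mL
Volume remaining = 85 − 52.1571 = 32.8429 mL
Drug remaining = 32.8429 mL × 6.835294 mcg/mL = 224.4909 mcg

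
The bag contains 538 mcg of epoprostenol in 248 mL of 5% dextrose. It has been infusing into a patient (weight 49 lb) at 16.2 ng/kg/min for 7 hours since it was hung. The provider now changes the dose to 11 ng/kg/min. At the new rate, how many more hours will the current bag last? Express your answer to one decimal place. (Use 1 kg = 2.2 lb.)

Initial rate:
Weight = 49 lb ÷ 2.2 lb/kg = 22.27273 kg
Dose = 16.2 ng/kg/min × 22.27273 kg = 360.8182 ng/min
360.8182 ng/min × 60 min/hr = 21649.09 ng/hr
Concentration = 538 mcg ÷ 248 mL = 2.169355 mcg/mL = 2169.355 ng/mL
Rate = 21649.09 ng/hr ÷ 2169.355 ng/mL = 9.979507 mL/hr
Volume infused so far = 9.979507 mL/hr × 7 hr = 69.85655 mL
Volume remaining = 248 − 69.85655 = 178.1435 mL
New rate:
Dose = 11 ng/kg/min × 22.27273 kg = 245 ng/min
245 ng/min × 60 min/hr = 14700 ng/hr
Rate = 14700 ng/hr ÷ 2169.355 ng/mL = 6.776208 mL/hr
Time remaining = 178.1435 mL ÷ 6.776208 mL/hr = 26.28955 hr

26.3 hours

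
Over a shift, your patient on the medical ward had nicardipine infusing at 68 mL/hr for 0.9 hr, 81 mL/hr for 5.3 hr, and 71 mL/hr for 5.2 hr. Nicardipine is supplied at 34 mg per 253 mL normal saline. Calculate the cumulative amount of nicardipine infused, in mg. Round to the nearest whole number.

116 mg

Concentration = 34 mg ÷ 253 mL = 0.1343874 mg/mL
Stage 1: 68 mL/hr × 0.9 hr = 61.2 mL → 61.2 mL × 0.1343874 mg/mL = 8.224506 mg
Stage 2: 81 mL/hr × 5.3 hr = 429.3 mL → 429.3 mL × 0.1343874 mg/mL = 57.69249 mg
Stage 3: 71 mL/hr × 5.2 hr = 369.2 mL → 369.2 mL × 0.1343874 mg/mL = 49.61581 mg
Total = 8.224506 + 57.69249 + 49.61581 = 115.5328 mg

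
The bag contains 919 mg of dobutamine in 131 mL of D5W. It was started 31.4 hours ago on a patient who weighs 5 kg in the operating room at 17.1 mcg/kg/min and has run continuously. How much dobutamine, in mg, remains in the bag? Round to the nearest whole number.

Dose = 17.1 mcg/kg/min × 5 kg = 85.5 mcg/min
85.5 mcg/min × 60 min/hr = 5130 mcg/hr
Concentration = 919 mg ÷ 131 mL = 7.015267 mg/mL = 7015.267 mcg/mL
Rate = 5130 mcg/hr ÷ 7015.267 mcg/mL = 0.7312622 mL/hr
Volume infused = 0.7312622 mL/hr × 31.4 hr = 22.96163 mL
Volume remaining = 131 − 22.96163 = 108.0384 mL
Drug remaining = 108.0384 mL × 7015.267 mcg/mL = 757918 mcg = 757.918 mg

758 mg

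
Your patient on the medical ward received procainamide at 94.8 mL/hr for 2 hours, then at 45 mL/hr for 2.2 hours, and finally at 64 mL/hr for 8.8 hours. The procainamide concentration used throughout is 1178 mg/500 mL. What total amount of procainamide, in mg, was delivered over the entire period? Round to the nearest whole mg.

2007 mg

Concentration = 1178 mg ÷ 500 mL = 2.356 mg/mL
Stage 1: 94.8 mL/hr × 2 hr = 189.6 mL → 189.6 mL × 2.356 mg/mL = 446.6976 mg
Stage 2: 45 mL/hr × 2.2 hr = 99 mL → 99 mL × 2.356 mg/mL = 233.244 mg
Stage 3: 64 mL/hr × 8.8 hr = 563.2 mL → 563.2 mL × 2.356 mg/mL = 1326.899 mg
Total = 446.6976 + 233.244 + 1326.899 = 2006.841 mg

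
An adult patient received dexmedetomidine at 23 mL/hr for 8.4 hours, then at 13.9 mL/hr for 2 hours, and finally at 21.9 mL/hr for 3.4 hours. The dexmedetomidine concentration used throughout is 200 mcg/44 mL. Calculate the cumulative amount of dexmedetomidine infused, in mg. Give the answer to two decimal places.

1.34 mg

Concentration = 200 mcg ÷ 44 mL = 4.545455 mcg/mL
Stage 1: 23 mL/hr × 8.4 hr = 193.2 mL → 193.2 mL × 4.545455 mcg/mL = 878.1818 mcg
Stage 2: 13.9 mL/hr × 2 hr = 27.8 mL → 27.8 mL × 4.545455 mcg/mL = 126.3636 mcg
Stage 3: 21.9 mL/hr × 3.4 hr = 74.46 mL → 74.46 mL × 4.545455 mcg/mL = 338.4545 mcg
Total = 878.1818 + 126.3636 + 338.4545 = 1343 mcg = 1.343 mg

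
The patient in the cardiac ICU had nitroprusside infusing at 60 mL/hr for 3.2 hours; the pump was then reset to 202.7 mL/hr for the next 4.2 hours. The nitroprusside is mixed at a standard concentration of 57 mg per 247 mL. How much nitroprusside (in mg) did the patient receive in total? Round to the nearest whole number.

Concentration = 57 mg ÷ 247 mL = 0.2307692 mg/mL
Stage 1: 60 mL/hr × 3.2 hr = 192 mL → 192 mL × 0.2307692 mg/mL = 44.30769 mg
Stage 2: 202.7 mL/hr × 4.2 hr = 851.34 mL → 851.34 mL × 0.2307692 mg/mL = 196.4631 mg
Total = 44.30769 + 196.4631 = 240.7708 mg

241 mg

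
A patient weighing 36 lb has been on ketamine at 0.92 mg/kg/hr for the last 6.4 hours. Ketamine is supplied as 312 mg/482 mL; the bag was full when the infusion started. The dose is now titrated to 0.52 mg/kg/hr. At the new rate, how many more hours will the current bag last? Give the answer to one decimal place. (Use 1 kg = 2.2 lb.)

25.3 hours

Initial rate:
Weight = 36 lb ÷ 2.2 lb/kg = 16.36364 kg
Dose = 0.92 mg/kg/hr × 16.36364 kg = 15.05455 mg/hr
Concentration = 312 mg ÷ 482 mL = 0.6473029 mg/mL
Rate = 15.05455 mg/hr ÷ 0.6473029 mg/mL = 23.25734 mL/hr
Volume infused so far = 23.25734 mL/hr × 6.4 hr = 148.847 mL
Volume remaining = 482 − 148.847 = 333.153 mL
New rate:
Dose = 0.52 mg/kg/hr × 16.36364 kg = 8.509091 mg/hr
Rate = 8.509091 mg/hr ÷ 0.6473029 mg/mL = 13.14545 mL/hr
Time remaining = 333.153 mL ÷ 13.14545 mL/hr = 25.34359 hr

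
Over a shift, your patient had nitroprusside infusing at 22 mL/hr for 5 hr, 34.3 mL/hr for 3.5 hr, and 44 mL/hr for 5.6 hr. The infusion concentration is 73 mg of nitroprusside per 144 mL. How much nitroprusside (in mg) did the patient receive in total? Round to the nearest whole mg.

242 mg

Concentration = 73 mg ÷ 144 mL = 0.5069444 mg/mL
Stage 1: 22 mL/hr × 5 hr = 110 mL → 110 mL × 0.5069444 mg/mL = 55.76389 mg
Stage 2: 34.3 mL/hr × 3.5 hr = 120.05 mL → 120.05 mL × 0.5069444 mg/mL = 60.85868 mg
Stage 3: 44 mL/hr × 5.6 hr = 246.4 mL → 246.4 mL × 0.5069444 mg/mL = 124.9111 mg
Total = 55.76389 + 60.85868 + 124.9111 = 241.5337 mg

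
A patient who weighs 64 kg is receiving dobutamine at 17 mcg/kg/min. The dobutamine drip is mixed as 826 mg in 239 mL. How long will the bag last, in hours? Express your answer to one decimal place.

12.7 hours

Dose = 17 mcg/kg/min × 64 kg = 1088 mcg/min
1088 mcg/min × 60 min/hr = 65280 mcg/hr
Concentration = 826 mg ÷ 239 mL = 3.456067 mg/mL = 3456.067 mcg/mL
Rate = 65280 mcg/hr ÷ 3456.067 mcg/mL = 18.88852 mL/hr
Duration = 239 mL ÷ 18.88852 mL/hr = 12.65319 hr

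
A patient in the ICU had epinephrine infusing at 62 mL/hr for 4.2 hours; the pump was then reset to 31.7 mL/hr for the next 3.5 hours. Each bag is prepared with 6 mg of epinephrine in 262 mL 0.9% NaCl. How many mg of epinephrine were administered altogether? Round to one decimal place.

Concentration = 6 mg ÷ 262 mL = 0.02290076 mg/mL
Stage 1: 62 mL/hr × 4.2 hr = 260.4 mL → 260.4 mL × 0.02290076 mg/mL = 5.963359 mg
Stage 2: 31.7 mL/hr × 3.5 hr = 110.95 mL → 110.95 mL × 0.02290076 mg/mL = 2.54084 mg
Total = 5.963359 + 2.54084 = 8.504198 mg

8.5 mg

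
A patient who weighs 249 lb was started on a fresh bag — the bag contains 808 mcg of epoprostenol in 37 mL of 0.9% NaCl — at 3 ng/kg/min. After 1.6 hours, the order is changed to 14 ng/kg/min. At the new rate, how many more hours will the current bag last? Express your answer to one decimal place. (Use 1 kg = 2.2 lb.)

8.2 hours

Initial rate:
Weight = 249 lb ÷ 2.2 lb/kg = 113.1818 kg
Dose = 3 ng/kg/min × 113.1818 kg = 339.5455 ng/min
339.5455 ng/min × 60 min/hr = 20372.73 ng/hr
Concentration = 808 mcg ÷ 37 mL = 21.83784 mcg/mL = 21837.84 ng/mL
Rate = 20372.73 ng/hr ÷ 21837.84 ng/mL = 0.9329095 mL/hr
Volume infused so far = 0.9329095 mL/hr × 1.6 hr = 1.492655 mL
Volume remaining = 37 − 1.492655 = 35.50734 mL
New rate:
Dose = 14 ng/kg/min × 113.1818 kg = 1584.545 ng/min
1584.545 ng/min × 60 min/hr = 95072.73 ng/hr
Rate = 95072.73 ng/hr ÷ 21837.84 ng/mL = 4.353578 mL/hr
Time remaining = 35.50734 mL ÷ 4.353578 mL/hr = 8.1559 hr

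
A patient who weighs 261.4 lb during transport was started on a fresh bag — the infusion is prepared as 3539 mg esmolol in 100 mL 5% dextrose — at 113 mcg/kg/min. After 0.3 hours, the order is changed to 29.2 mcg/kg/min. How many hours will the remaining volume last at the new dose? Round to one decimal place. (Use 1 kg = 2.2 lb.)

15.8 hours

Initial rate:
Weight = 261.4 lb ÷ 2.2 lb/kg = 118.8182 kg
Dose = 113 mcg/kg/min × 118.8182 kg = 13426.45 mcg/min
13426.45 mcg/min × 60 min/hr = 805587.3 mcg/hr
Concentration = 3539 mg ÷ 100 mL = 35.39 mg/mL = 35390 mcg/mL
Rate = 805587.3 mcg/hr ÷ 35390 mcg/mL = 22.76313 mL/hr
Volume infused so far = 22.76313 mL/hr × 0.3 hr = 6.82894 mL
Volume remaining = 100 − 6.82894 = 93.17106 mL
New rate:
Dose = 29.2 mcg/kg/min × 118.8182 kg = 3469.491 mcg/min
3469.491 mcg/min × 60 min/hr = 208169.5 mcg/hr
Rate = 208169.5 mcg/hr ÷ 35390 mcg/mL = 5.882155 mL/hr
Time remaining = 93.17106 mL ÷ 5.882155 mL/hr = 15.83961 hr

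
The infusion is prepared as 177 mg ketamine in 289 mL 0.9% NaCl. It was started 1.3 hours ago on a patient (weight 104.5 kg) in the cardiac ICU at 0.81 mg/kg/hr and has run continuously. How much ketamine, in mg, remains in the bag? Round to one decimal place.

Dose = 0.81 mg/kg/hr × 104.5 kg = 84.645 mg/hr
Concentration = 177 mg ÷ 289 mL = 0.6124567 mg/mL
Rate = 84.645 mg/hr ÷ 0.6124567 mg/mL = 138.2057 mL/hr
Volume infused = 138.2057 mL/hr × 1.3 hr = 179.6674 mL
Volume remaining = 289 − 179.6674 = 109.3326 mL
Drug remaining = 109.3326 mL × 0.6124567 mg/mL = 66.9615 mg

67.0 mg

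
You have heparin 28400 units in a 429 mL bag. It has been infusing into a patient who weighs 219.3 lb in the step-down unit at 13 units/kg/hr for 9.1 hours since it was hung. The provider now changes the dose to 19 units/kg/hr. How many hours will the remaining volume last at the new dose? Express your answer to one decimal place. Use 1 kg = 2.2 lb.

8.8 hours

Initial rate:
Weight = 219.3 lb ÷ 2.2 lb/kg = 99.68182 kg
Dose = 13 units/kg/hr × 99.68182 kg = 1295.864 units/hr
Concentration = 28400 units ÷ 429 mL = 66.20047 units/mL
Rate = 1295.864 units/hr ÷ 66.20047 units/mL = 19.57484 mL/hr
Volume infused so far = 19.57484 mL/hr × 9.1 hr = 178.1311 mL
Volume remaining = 429 − 178.1311 = 250.8689 mL
New rate:
Dose = 19 units/kg/hr × 99.68182 kg = 1893.955 units/hr
Rate = 1893.955 units/hr ÷ 66.20047 units/mL = 28.60938 mL/hr
Time remaining = 250.8689 mL ÷ 28.60938 mL/hr = 8.768764 hr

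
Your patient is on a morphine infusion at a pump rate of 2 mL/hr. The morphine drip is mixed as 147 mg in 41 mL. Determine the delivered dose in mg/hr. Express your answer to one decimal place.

7.2 mg/hr

Concentration = 147 mg ÷ 41 mL = 3.585366 mg/mL
Drug rate = 2 mL/hr × 3.585366 mg/mL = 7.170732 mg/hr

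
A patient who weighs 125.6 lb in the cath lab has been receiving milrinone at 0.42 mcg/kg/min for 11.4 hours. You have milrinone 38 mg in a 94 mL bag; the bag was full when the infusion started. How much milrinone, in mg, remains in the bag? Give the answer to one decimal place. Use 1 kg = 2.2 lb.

Weight = 125.6 lb ÷ 2.2 lb/kg = 57.09091 kg
Dose = 0.42 mcg/kg/min × 57.09091 kg = 23.97818 mcg/min
23.97818 mcg/min × 60 min/hr = 1438.691 mcg/hr
Concentration = 38 mg ÷ 94 mL = 0.4042553 mg/mL = 404.2553 mcg/mL
Rate = 1438.691 mcg/hr ÷ 404.2553 mcg/mL = 3.558867 mL/hr
Volume infused = 3.558867 mL/hr × 11.4 hr = 40.57108 mL
Volume remaining = 94 − 40.57108 = 53.42892 mL
Drug remaining = 53.42892 mL × 404.2553 mcg/mL = 21598.92 mcg = 21.59892 mg

21.6 mg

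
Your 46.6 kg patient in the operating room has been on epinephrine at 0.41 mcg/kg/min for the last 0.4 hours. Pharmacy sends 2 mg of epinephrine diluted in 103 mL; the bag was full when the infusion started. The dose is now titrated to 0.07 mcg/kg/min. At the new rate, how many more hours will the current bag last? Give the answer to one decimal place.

Initial rate:
Dose = 0.41 mcg/kg/min × 46.6 kg = 19.106 mcg/min
19.106 mcg/min × 60 min/hr = 1146.36 mcg/hr
Concentration = 2 mg ÷ 103 mL = 0.01941748 mg/mL = 19.41748 mcg/mL
Rate = 1146.36 mcg/hr ÷ 19.41748 mcg/mL = 59.03754 mL/hr
Volume infused so far = 59.03754 mL/hr × 0.4 hr = 23.61502 mL
Volume remaining = 103 − 23.61502 = 79.38498 mL
New rate:
Dose = 0.07 mcg/kg/min × 46.6 kg = 3.262 mcg/min
3.262 mcg/min × 60 min/hr = 195.72 mcg/hr
Rate = 195.72 mcg/hr ÷ 19.41748 mcg/mL = 10.07958 mL/hr
Time remaining = 79.38498 mL ÷ 10.07958 mL/hr = 7.875823 hr

7.9 hours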